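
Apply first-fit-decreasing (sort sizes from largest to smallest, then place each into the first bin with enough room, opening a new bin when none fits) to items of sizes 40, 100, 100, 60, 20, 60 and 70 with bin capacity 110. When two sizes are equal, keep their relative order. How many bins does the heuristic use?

5

Sorted descending: 100, 100, 70, 60, 60, 40, 20.
  100 → bin 1 (new)  [load 100/110]
  100 → bin 2 (new)  [load 100/110]
  70 → bin 3 (new)  [load 70/110]
  60 → bin 4 (new)  [load 60/110]
  60 → bin 5 (new)  [load 60/110]
  40 → bin 3  [load 110/110]
  20 → bin 4  [load 80/110]
5 bins opened.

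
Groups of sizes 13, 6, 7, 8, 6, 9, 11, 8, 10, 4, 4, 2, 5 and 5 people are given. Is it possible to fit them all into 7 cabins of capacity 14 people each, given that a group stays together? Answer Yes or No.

No

Total = 98 people; ⌈98/14⌉ = 7.
The bound of 7 does not rule out 7, but exhaustive search shows no assignment into 7 cabins of capacity 14 people exists — the minimum is 8.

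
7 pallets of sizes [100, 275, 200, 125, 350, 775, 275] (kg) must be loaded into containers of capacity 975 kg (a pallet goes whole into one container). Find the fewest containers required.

Total = 775 + 350 + 275 + 275 + 200 + 125 + 100 = 2100 kg.
Lower bound: ⌈2100/975⌉ = 3 containers.
A packing using 3 containers:
  container 1: 775 + 200 = 975
  container 2: 350 + 275 + 275 = 900
  container 3: 125 + 100 = 225
This matches the lower bound, so 3 is optimal.

3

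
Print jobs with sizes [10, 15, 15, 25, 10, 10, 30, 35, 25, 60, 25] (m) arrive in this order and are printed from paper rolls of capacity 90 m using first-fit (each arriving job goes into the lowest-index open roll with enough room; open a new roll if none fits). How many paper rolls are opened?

  10 → roll 1 (new)  [load 10/90]
  15 → roll 1  [load 25/90]
  15 → roll 1  [load 40/90]
  25 → roll 1  [load 65/90]
  10 → roll 1  [load 75/90]
  10 → roll 1  [load 85/90]
  30 → roll 2 (new)  [load 30/90]
  35 → roll 2  [load 65/90]
  25 → roll 2  [load 90/90]
  60 → roll 3 (new)  [load 60/90]
  25 → roll 3  [load 85/90]
3 paper rolls opened.

3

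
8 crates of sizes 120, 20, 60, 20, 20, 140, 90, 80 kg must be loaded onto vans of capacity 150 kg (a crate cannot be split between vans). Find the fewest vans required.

Total = 140 + 120 + 90 + 80 + 60 + 20 + 20 + 20 = 550 kg.
Lower bound: ⌈550/150⌉ = 4 vans.
A packing using 4 vans:
  van 1: 140 = 140
  van 2: 120 + 20 = 140
  van 3: 90 + 60 = 150
  van 4: 80 + 20 + 20 = 120
This matches the lower bound, so 4 is optimal.

4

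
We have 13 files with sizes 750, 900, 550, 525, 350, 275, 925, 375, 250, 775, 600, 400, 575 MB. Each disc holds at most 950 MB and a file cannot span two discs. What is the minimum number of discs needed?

Total = 925 + 900 + 775 + 750 + 600 + 575 + 550 + 525 + 400 + 375 + 350 + 275 + 250 = 7250 MB.
Lower bound: ⌈7250/950⌉ = 8 discs.
A packing using 9 discs:
  disc 1: 925 = 925
  disc 2: 900 = 900
  disc 3: 775 = 775
  disc 4: 750 = 750
  disc 5: 600 + 350 = 950
  disc 6: 575 + 375 = 950
  disc 7: 550 + 400 = 950
  disc 8: 525 + 275 = 800
  disc 9: 250 = 250
No arrangement into 8 discs stays within capacity, so 9 is optimal.

9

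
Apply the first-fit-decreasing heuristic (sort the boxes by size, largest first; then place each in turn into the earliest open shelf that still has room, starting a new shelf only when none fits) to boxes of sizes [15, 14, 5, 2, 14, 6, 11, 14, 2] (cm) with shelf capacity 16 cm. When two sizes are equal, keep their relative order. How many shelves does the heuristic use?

6

Sorted descending: 15, 14, 14, 14, 11, 6, 5, 2, 2.
  15 → shelf 1 (new)  [load 15/16]
  14 → shelf 2 (new)  [load 14/16]
  14 → shelf 3 (new)  [load 14/16]
  14 → shelf 4 (new)  [load 14/16]
  11 → shelf 5 (new)  [load 11/16]
  6 → shelf 6 (new)  [load 6/16]
  5 → shelf 5  [load 16/16]
  2 → shelf 2  [load 16/16]
  2 → shelf 3  [load 16/16]
6 shelves opened.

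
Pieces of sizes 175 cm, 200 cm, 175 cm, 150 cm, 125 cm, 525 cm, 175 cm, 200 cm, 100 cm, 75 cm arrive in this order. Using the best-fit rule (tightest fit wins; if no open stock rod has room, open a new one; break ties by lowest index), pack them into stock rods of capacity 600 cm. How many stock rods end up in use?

  175 → stock rod 1 (new)  [load 175/600]
  200 → stock rod 1  [load 375/600]
  175 → stock rod 1  [load 550/600]
  150 → stock rod 2 (new)  [load 150/600]
  125 → stock rod 2  [load 275/600]
  525 → stock rod 3 (new)  [load 525/600]
  175 → stock rod 2  [load 450/600]
  200 → stock rod 4 (new)  [load 200/600]
  100 → stock rod 2  [load 550/600]
  75 → stock rod 3  [load 600/600]
4 stock rods opened.

4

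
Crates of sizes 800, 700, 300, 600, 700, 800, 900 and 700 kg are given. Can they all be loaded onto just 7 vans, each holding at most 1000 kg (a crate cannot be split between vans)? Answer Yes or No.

Yes

A valid assignment using 7 vans:
  van 1: 900 = 900
  van 2: 800 = 800
  van 3: 800 = 800
  van 4: 700 + 300 = 1000
  van 5: 700 = 700
  van 6: 700 = 700
  van 7: 600 = 600
Every load is within 1000 kg, so 7 vans suffice.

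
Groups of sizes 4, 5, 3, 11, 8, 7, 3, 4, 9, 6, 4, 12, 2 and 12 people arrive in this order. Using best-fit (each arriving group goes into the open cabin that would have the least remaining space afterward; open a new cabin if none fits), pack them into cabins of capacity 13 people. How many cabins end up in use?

8

  4 → cabin 1 (new)  [load 4/13]
  5 → cabin 1  [load 9/13]
  3 → cabin 1  [load 12/13]
  11 → cabin 2 (new)  [load 11/13]
  8 → cabin 3 (new)  [load 8/13]
  7 → cabin 4 (new)  [load 7/13]
  3 → cabin 3  [load 11/13]
  4 → cabin 4  [load 11/13]
  9 → cabin 5 (new)  [load 9/13]
  6 → cabin 6 (new)  [load 6/13]
  4 → cabin 5  [load 13/13]
  12 → cabin 7 (new)  [load 12/13]
  2 → cabin 2  [load 13/13]
  12 → cabin 8 (new)  [load 12/13]
8 cabins opened.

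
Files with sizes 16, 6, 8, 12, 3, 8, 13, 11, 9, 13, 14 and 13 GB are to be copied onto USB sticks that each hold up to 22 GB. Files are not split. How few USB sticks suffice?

Total = 16 + 14 + 13 + 13 + 13 + 12 + 11 + 9 + 8 + 8 + 6 + 3 = 126 GB.
Lower bound: ⌈126/22⌉ = 6 USB sticks.
A packing using 7 USB sticks:
  USB stick 1: 16 + 6 = 22
  USB stick 2: 14 + 8 = 22
  USB stick 3: 13 + 9 = 22
  USB stick 4: 13 + 8 = 21
  USB stick 5: 13 + 3 = 16
  USB stick 6: 12 = 12
  USB stick 7: 11 = 11
No arrangement into 6 USB sticks stays within capacity, so 7 is optimal.

7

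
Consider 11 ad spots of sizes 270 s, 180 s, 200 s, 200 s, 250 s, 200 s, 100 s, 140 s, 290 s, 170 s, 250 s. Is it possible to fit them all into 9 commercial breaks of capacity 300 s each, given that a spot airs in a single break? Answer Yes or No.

Total = 2250 s; ⌈2250/300⌉ = 8.
9 ad spots each exceed half the capacity and cannot share a break, forcing at least 9 commercial breaks.
The bound of 9 does not rule out 9, but exhaustive search shows no assignment into 9 commercial breaks of capacity 300 s exists — the minimum is 10.

No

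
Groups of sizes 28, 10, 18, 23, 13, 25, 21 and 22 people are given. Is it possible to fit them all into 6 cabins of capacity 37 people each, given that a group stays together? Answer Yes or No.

Yes

A valid assignment using 6 cabins:
  cabin 1: 28 = 28
  cabin 2: 25 + 10 = 35
  cabin 3: 23 + 13 = 36
  cabin 4: 22 = 22
  cabin 5: 21 = 21
  cabin 6: 18 = 18
Every load is within 37 people, so 6 cabins suffice.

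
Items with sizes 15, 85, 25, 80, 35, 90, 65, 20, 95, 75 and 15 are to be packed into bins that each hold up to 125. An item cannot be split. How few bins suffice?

6

Total = 95 + 90 + 85 + 80 + 75 + 65 + 35 + 25 + 20 + 15 + 15 = 600.
Lower bound: ⌈600/125⌉ = 5 bins.
Also, 6 items each exceed 125/2, and no two of those can share a bin, so at least 6 bins are needed.
A packing using 6 bins:
  bin 1: 95 + 25 = 120
  bin 2: 90 + 35 = 125
  bin 3: 85 + 20 + 15 = 120
  bin 4: 80 + 15 = 95
  bin 5: 75 = 75
  bin 6: 65 = 65
This matches the lower bound, so 6 is optimal.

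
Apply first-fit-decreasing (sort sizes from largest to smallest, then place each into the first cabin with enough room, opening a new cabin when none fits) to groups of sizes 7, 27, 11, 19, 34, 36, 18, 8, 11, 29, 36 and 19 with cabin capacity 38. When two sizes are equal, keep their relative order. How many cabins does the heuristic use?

Sorted descending: 36, 36, 34, 29, 27, 19, 19, 18, 11, 11, 8, 7.
  36 → cabin 1 (new)  [load 36/38]
  36 → cabin 2 (new)  [load 36/38]
  34 → cabin 3 (new)  [load 34/38]
  29 → cabin 4 (new)  [load 29/38]
  27 → cabin 5 (new)  [load 27/38]
  19 → cabin 6 (new)  [load 19/38]
  19 → cabin 6  [load 38/38]
  18 → cabin 7 (new)  [load 18/38]
  11 → cabin 5  [load 38/38]
  11 → cabin 7  [load 29/38]
  8 → cabin 4  [load 37/38]
  7 → cabin 7  [load 36/38]
7 cabins opened.

7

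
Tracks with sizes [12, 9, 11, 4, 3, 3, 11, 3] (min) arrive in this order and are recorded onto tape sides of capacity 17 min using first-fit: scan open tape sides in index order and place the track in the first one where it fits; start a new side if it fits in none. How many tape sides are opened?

4

  12 → side 1 (new)  [load 12/17]
  9 → side 2 (new)  [load 9/17]
  11 → side 3 (new)  [load 11/17]
  4 → side 1  [load 16/17]
  3 → side 2  [load 12/17]
  3 → side 2  [load 15/17]
  11 → side 4 (new)  [load 11/17]
  3 → side 3  [load 14/17]
4 tape sides opened.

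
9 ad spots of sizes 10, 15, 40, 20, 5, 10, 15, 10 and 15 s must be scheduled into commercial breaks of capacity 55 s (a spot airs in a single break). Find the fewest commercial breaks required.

3

Total = 40 + 20 + 15 + 15 + 15 + 10 + 10 + 10 + 5 = 140 s.
Lower bound: ⌈140/55⌉ = 3 commercial breaks.
A packing using 3 commercial breaks:
  break 1: 40 + 15 = 55
  break 2: 20 + 15 + 15 + 5 = 55
  break 3: 10 + 10 + 10 = 30
This matches the lower bound, so 3 is optimal.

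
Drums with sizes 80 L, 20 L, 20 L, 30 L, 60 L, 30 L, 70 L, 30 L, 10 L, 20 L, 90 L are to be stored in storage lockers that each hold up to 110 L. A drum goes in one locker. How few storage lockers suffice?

5

Total = 90 + 80 + 70 + 60 + 30 + 30 + 30 + 20 + 20 + 20 + 10 = 460 L.
Lower bound: ⌈460/110⌉ = 5 storage lockers.
A packing using 5 storage lockers:
  locker 1: 90 + 20 = 110
  locker 2: 80 + 30 = 110
  locker 3: 70 + 30 + 10 = 110
  locker 4: 60 + 30 + 20 = 110
  locker 5: 20 = 20
This matches the lower bound, so 5 is optimal.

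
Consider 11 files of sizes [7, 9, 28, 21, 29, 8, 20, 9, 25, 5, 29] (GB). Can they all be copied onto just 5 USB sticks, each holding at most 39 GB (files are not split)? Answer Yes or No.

No

Total = 190 GB; ⌈190/39⌉ = 5.
6 files each exceed half the capacity and cannot share a USB stick, forcing at least 6 USB sticks.
At least 6 USB sticks are required, but only 5 are allowed.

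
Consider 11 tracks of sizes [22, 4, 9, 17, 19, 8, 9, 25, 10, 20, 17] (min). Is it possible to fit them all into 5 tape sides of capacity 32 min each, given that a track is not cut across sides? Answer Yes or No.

No

Total = 160 min; ⌈160/32⌉ = 5.
6 tracks each exceed half the capacity and cannot share a side, forcing at least 6 tape sides.
At least 6 tape sides are required, but only 5 are allowed.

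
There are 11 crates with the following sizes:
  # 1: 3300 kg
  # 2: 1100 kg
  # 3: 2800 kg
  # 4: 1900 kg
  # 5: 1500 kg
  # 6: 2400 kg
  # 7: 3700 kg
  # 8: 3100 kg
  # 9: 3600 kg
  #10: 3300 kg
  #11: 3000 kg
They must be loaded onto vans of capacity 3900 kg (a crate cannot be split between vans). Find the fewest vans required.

Total = 3700 + 3600 + 3300 + 3300 + 3100 + 3000 + 2800 + 2400 + 1900 + 1500 + 1100 = 29700 kg.
Lower bound: ⌈29700/3900⌉ = 8 vans.
A packing using 9 vans:
  van 1: 3700 = 3700
  van 2: 3600 = 3600
  van 3: 3300 = 3300
  van 4: 3300 = 3300
  van 5: 3100 = 3100
  van 6: 3000 = 3000
  van 7: 2800 + 1100 = 3900
  van 8: 2400 + 1500 = 3900
  van 9: 1900 = 1900
No arrangement into 8 vans stays within capacity, so 9 is optimal.

9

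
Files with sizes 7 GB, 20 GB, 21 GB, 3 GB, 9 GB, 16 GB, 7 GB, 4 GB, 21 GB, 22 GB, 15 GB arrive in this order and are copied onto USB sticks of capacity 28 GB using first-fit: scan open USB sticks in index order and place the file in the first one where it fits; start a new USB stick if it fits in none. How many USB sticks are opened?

  7 → USB stick 1 (new)  [load 7/28]
  20 → USB stick 1  [load 27/28]
  21 → USB stick 2 (new)  [load 21/28]
  3 → USB stick 2  [load 24/28]
  9 → USB stick 3 (new)  [load 9/28]
  16 → USB stick 3  [load 25/28]
  7 → USB stick 4 (new)  [load 7/28]
  4 → USB stick 2  [load 28/28]
  21 → USB stick 4  [load 28/28]
  22 → USB stick 5 (new)  [load 22/28]
  15 → USB stick 6 (new)  [load 15/28]
6 USB sticks opened.

6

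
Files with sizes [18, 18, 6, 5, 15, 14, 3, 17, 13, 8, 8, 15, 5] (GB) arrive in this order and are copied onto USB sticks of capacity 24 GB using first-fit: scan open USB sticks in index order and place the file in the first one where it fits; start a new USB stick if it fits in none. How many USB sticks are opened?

7

  18 → USB stick 1 (new)  [load 18/24]
  18 → USB stick 2 (new)  [load 18/24]
  6 → USB stick 1  [load 24/24]
  5 → USB stick 2  [load 23/24]
  15 → USB stick 3 (new)  [load 15/24]
  14 → USB stick 4 (new)  [load 14/24]
  3 → USB stick 3  [load 18/24]
  17 → USB stick 5 (new)  [load 17/24]
  13 → USB stick 6 (new)  [load 13/24]
  8 → USB stick 4  [load 22/24]
  8 → USB stick 6  [load 21/24]
  15 → USB stick 7 (new)  [load 15/24]
  5 → USB stick 3  [load 23/24]
7 USB sticks opened.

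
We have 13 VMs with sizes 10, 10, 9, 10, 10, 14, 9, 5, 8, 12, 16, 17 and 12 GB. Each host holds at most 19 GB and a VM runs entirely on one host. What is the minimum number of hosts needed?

9

Total = 17 + 16 + 14 + 12 + 12 + 10 + 10 + 10 + 10 + 9 + 9 + 8 + 5 = 142 GB.
Lower bound: ⌈142/19⌉ = 8 hosts.
Also, 9 VMs each exceed 19/2 GB, and no two of those can share a host, so at least 9 hosts are needed.
A packing using 9 hosts:
  host 1: 17 = 17
  host 2: 16 = 16
  host 3: 14 + 5 = 19
  host 4: 12 = 12
  host 5: 12 = 12
  host 6: 10 + 9 = 19
  host 7: 10 + 9 = 19
  host 8: 10 + 8 = 18
  host 9: 10 = 10
This matches the lower bound, so 9 is optimal.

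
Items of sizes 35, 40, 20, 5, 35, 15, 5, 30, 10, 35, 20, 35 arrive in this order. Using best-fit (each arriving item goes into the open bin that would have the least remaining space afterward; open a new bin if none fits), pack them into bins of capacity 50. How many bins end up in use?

  35 → bin 1 (new)  [load 35/50]
  40 → bin 2 (new)  [load 40/50]
  20 → bin 3 (new)  [load 20/50]
  5 → bin 2  [load 45/50]
  35 → bin 4 (new)  [load 35/50]
  15 → bin 1  [load 50/50]
  5 → bin 2  [load 50/50]
  30 → bin 3  [load 50/50]
  10 → bin 4  [load 45/50]
  35 → bin 5 (new)  [load 35/50]
  20 → bin 6 (new)  [load 20/50]
  35 → bin 7 (new)  [load 35/50]
7 bins opened.

7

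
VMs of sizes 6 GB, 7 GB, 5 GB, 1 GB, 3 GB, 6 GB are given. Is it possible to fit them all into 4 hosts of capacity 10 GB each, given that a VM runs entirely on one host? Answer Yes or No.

Yes

A valid assignment using 4 hosts:
  host 1: 7 + 3 = 10
  host 2: 6 + 1 = 7
  host 3: 6 = 6
  host 4: 5 = 5
Every load is within 10 GB, so 4 hosts suffice.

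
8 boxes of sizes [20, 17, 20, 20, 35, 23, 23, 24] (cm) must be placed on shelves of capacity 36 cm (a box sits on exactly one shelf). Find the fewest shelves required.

Total = 35 + 24 + 23 + 23 + 20 + 20 + 20 + 17 = 182 cm.
Lower bound: ⌈182/36⌉ = 6 shelves.
Also, 7 boxes each exceed 18 cm, and no two of those can share a shelf, so at least 7 shelves are needed.
A packing using 8 shelves:
  shelf 1: 35 = 35
  shelf 2: 24 = 24
  shelf 3: 23 = 23
  shelf 4: 23 = 23
  shelf 5: 20 = 20
  shelf 6: 20 = 20
  shelf 7: 20 = 20
  shelf 8: 17 = 17
No arrangement into 7 shelves stays within capacity, so 8 is optimal.

8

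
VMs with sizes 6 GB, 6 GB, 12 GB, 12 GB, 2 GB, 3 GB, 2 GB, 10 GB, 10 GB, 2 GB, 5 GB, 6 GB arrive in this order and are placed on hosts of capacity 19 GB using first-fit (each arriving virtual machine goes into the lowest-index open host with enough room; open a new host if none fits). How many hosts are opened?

5

  6 → host 1 (new)  [load 6/19]
  6 → host 1  [load 12/19]
  12 → host 2 (new)  [load 12/19]
  12 → host 3 (new)  [load 12/19]
  2 → host 1  [load 14/19]
  3 → host 1  [load 17/19]
  2 → host 1  [load 19/19]
  10 → host 4 (new)  [load 10/19]
  10 → host 5 (new)  [load 10/19]
  2 → host 2  [load 14/19]
  5 → host 2  [load 19/19]
  6 → host 3  [load 18/19]
5 hosts opened.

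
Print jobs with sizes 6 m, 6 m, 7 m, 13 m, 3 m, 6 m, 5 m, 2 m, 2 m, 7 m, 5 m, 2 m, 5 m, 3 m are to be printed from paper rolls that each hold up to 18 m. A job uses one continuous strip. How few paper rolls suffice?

4

Total = 13 + 7 + 7 + 6 + 6 + 6 + 5 + 5 + 5 + 3 + 3 + 2 + 2 + 2 = 72 m.
Lower bound: ⌈72/18⌉ = 4 paper rolls.
A packing using 4 paper rolls:
  roll 1: 13 + 5 = 18
  roll 2: 7 + 7 + 2 + 2 = 18
  roll 3: 6 + 6 + 6 = 18
  roll 4: 5 + 5 + 3 + 3 + 2 = 18
This matches the lower bound, so 4 is optimal.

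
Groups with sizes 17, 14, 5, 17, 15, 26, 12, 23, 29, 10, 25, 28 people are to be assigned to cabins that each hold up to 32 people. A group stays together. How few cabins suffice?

8

Total = 29 + 28 + 26 + 25 + 23 + 17 + 17 + 15 + 14 + 12 + 10 + 5 = 221 people.
Lower bound: ⌈221/32⌉ = 7 cabins.
A packing using 8 cabins:
  cabin 1: 29 = 29
  cabin 2: 28 = 28
  cabin 3: 26 + 5 = 31
  cabin 4: 25 = 25
  cabin 5: 23 = 23
  cabin 6: 17 + 15 = 32
  cabin 7: 17 + 14 = 31
  cabin 8: 12 + 10 = 22
No arrangement into 7 cabins stays within capacity, so 8 is optimal.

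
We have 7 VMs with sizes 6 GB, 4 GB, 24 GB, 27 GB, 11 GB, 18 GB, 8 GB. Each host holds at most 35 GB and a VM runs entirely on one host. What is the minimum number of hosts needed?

Total = 27 + 24 + 18 + 11 + 8 + 6 + 4 = 98 GB.
Lower bound: ⌈98/35⌉ = 3 hosts.
A packing using 3 hosts:
  host 1: 27 + 8 = 35
  host 2: 24 + 11 = 35
  host 3: 18 + 6 + 4 = 28
This matches the lower bound, so 3 is optimal.

3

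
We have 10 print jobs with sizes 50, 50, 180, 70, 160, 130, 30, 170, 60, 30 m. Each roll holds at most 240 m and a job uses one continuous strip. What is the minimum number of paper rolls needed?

4

Total = 180 + 170 + 160 + 130 + 70 + 60 + 50 + 50 + 30 + 30 = 930 m.
Lower bound: ⌈930/240⌉ = 4 paper rolls.
A packing using 4 paper rolls:
  roll 1: 180 + 60 = 240
  roll 2: 170 + 70 = 240
  roll 3: 160 + 50 + 30 = 240
  roll 4: 130 + 50 + 30 = 210
This matches the lower bound, so 4 is optimal.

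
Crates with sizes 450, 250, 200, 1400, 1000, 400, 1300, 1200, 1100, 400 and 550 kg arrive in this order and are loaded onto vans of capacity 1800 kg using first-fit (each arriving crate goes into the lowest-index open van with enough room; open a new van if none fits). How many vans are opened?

6

  450 → van 1 (new)  [load 450/1800]
  250 → van 1  [load 700/1800]
  200 → van 1  [load 900/1800]
  1400 → van 2 (new)  [load 1400/1800]
  1000 → van 3 (new)  [load 1000/1800]
  400 → van 1  [load 1300/1800]
  1300 → van 4 (new)  [load 1300/1800]
  1200 → van 5 (new)  [load 1200/1800]
  1100 → van 6 (new)  [load 1100/1800]
  400 → van 1  [load 1700/1800]
  550 → van 3  [load 1550/1800]
6 vans opened.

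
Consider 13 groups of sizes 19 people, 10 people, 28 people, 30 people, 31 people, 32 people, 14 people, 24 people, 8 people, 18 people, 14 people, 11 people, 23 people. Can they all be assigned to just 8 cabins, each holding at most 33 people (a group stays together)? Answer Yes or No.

Total = 262 people; ⌈262/33⌉ = 8.
The bound of 8 does not rule out 8, but exhaustive search shows no assignment into 8 cabins of capacity 33 people exists — the minimum is 9.

No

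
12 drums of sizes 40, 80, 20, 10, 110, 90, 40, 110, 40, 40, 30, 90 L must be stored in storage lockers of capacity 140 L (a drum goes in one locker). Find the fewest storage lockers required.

6

Total = 110 + 110 + 90 + 90 + 80 + 40 + 40 + 40 + 40 + 30 + 20 + 10 = 700 L.
Lower bound: ⌈700/140⌉ = 5 storage lockers.
A packing using 6 storage lockers:
  locker 1: 110 + 30 = 140
  locker 2: 110 + 20 + 10 = 140
  locker 3: 90 + 40 = 130
  locker 4: 90 + 40 = 130
  locker 5: 80 + 40 = 120
  locker 6: 40 = 40
No arrangement into 5 storage lockers stays within capacity, so 6 is optimal.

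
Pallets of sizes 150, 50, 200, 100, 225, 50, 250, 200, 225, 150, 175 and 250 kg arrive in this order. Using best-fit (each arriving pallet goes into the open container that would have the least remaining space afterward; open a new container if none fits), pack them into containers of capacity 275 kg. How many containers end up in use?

  150 → container 1 (new)  [load 150/275]
  50 → container 1  [load 200/275]
  200 → container 2 (new)  [load 200/275]
  100 → container 3 (new)  [load 100/275]
  225 → container 4 (new)  [load 225/275]
  50 → container 4  [load 275/275]
  250 → container 5 (new)  [load 250/275]
  200 → container 6 (new)  [load 200/275]
  225 → container 7 (new)  [load 225/275]
  150 → container 3  [load 250/275]
  175 → container 8 (new)  [load 175/275]
  250 → container 9 (new)  [load 250/275]
9 containers opened.

9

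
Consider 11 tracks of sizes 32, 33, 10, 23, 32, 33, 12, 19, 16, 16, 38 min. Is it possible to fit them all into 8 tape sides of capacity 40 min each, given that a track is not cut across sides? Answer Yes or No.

A valid assignment using 8 tape sides:
  side 1: 38 = 38
  side 2: 33 = 33
  side 3: 33 = 33
  side 4: 32 = 32
  side 5: 32 = 32
  side 6: 23 + 16 = 39
  side 7: 19 + 16 = 35
  side 8: 12 + 10 = 22
Every load is within 40 min, so 8 tape sides suffice.

Yes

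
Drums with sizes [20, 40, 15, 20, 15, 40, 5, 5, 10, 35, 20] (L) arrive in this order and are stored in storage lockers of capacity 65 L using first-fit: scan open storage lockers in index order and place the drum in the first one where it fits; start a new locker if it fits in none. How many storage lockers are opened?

4

  20 → locker 1 (new)  [load 20/65]
  40 → locker 1  [load 60/65]
  15 → locker 2 (new)  [load 15/65]
  20 → locker 2  [load 35/65]
  15 → locker 2  [load 50/65]
  40 → locker 3 (new)  [load 40/65]
  5 → locker 1  [load 65/65]
  5 → locker 2  [load 55/65]
  10 → locker 2  [load 65/65]
  35 → locker 4 (new)  [load 35/65]
  20 → locker 3  [load 60/65]
4 storage lockers opened.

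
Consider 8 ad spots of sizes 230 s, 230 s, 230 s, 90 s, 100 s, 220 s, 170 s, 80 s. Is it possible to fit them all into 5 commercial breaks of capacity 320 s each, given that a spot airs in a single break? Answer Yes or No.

Yes

A valid assignment using 5 commercial breaks:
  break 1: 230 + 90 = 320
  break 2: 230 + 80 = 310
  break 3: 230 = 230
  break 4: 220 + 100 = 320
  break 5: 170 = 170
Every load is within 320 s, so 5 commercial breaks suffice.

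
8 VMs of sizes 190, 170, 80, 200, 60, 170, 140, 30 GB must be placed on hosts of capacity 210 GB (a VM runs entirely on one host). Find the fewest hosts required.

6

Total = 200 + 190 + 170 + 170 + 140 + 80 + 60 + 30 = 1040 GB.
Lower bound: ⌈1040/210⌉ = 5 hosts.
A packing using 6 hosts:
  host 1: 200 = 200
  host 2: 190 = 190
  host 3: 170 + 30 = 200
  host 4: 170 = 170
  host 5: 140 + 60 = 200
  host 6: 80 = 80
No arrangement into 5 hosts stays within capacity, so 6 is optimal.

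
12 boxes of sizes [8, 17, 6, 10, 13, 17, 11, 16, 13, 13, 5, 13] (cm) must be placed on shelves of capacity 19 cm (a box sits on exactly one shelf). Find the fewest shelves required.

9

Total = 17 + 17 + 16 + 13 + 13 + 13 + 13 + 11 + 10 + 8 + 6 + 5 = 142 cm.
Lower bound: ⌈142/19⌉ = 8 shelves.
Also, 9 boxes each exceed 19/2 cm, and no two of those can share a shelf, so at least 9 shelves are needed.
A packing using 9 shelves:
  shelf 1: 17 = 17
  shelf 2: 17 = 17
  shelf 3: 16 = 16
  shelf 4: 13 + 6 = 19
  shelf 5: 13 + 5 = 18
  shelf 6: 13 = 13
  shelf 7: 13 = 13
  shelf 8: 11 + 8 = 19
  shelf 9: 10 = 10
This matches the lower bound, so 9 is optimal.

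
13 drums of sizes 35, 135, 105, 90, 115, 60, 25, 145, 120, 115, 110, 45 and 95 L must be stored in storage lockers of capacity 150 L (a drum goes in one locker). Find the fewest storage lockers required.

Total = 145 + 135 + 120 + 115 + 115 + 110 + 105 + 95 + 90 + 60 + 45 + 35 + 25 = 1195 L.
Lower bound: ⌈1195/150⌉ = 8 storage lockers.
Also, 9 drums each exceed 75 L, and no two of those can share a locker, so at least 9 storage lockers are needed.
A packing using 9 storage lockers:
  locker 1: 145 = 145
  locker 2: 135 = 135
  locker 3: 120 + 25 = 145
  locker 4: 115 + 35 = 150
  locker 5: 115 = 115
  locker 6: 110 = 110
  locker 7: 105 + 45 = 150
  locker 8: 95 = 95
  locker 9: 90 + 60 = 150
This matches the lower bound, so 9 is optimal.

9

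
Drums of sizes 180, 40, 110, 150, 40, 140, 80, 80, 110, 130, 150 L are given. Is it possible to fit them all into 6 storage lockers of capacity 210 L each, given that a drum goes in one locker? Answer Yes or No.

No

Total = 1210 L; ⌈1210/210⌉ = 6.
7 drums each exceed half the capacity and cannot share a locker, forcing at least 7 storage lockers.
At least 7 storage lockers are required, but only 6 are allowed.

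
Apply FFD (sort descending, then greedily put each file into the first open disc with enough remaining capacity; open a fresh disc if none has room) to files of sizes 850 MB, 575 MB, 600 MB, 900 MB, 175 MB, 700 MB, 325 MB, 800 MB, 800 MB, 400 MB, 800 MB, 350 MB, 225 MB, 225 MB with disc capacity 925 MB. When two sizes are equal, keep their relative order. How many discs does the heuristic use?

9

Sorted descending: 900, 850, 800, 800, 800, 700, 600, 575, 400, 350, 325, 225, 225, 175.
  900 → disc 1 (new)  [load 900/925]
  850 → disc 2 (new)  [load 850/925]
  800 → disc 3 (new)  [load 800/925]
  800 → disc 4 (new)  [load 800/925]
  800 → disc 5 (new)  [load 800/925]
  700 → disc 6 (new)  [load 700/925]
  600 → disc 7 (new)  [load 600/925]
  575 → disc 8 (new)  [load 575/925]
  400 → disc 9 (new)  [load 400/925]
  350 → disc 8  [load 925/925]
  325 → disc 7  [load 925/925]
  225 → disc 6  [load 925/925]
  225 → disc 9  [load 625/925]
  175 → disc 9  [load 800/925]
9 discs opened.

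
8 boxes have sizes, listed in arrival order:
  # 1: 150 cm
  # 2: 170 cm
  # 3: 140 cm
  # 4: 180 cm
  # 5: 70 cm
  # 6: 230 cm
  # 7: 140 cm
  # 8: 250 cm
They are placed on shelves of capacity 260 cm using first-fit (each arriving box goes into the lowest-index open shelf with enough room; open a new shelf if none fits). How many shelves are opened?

7

  150 → shelf 1 (new)  [load 150/260]
  170 → shelf 2 (new)  [load 170/260]
  140 → shelf 3 (new)  [load 140/260]
  180 → shelf 4 (new)  [load 180/260]
  70 → shelf 1  [load 220/260]
  230 → shelf 5 (new)  [load 230/260]
  140 → shelf 6 (new)  [load 140/260]
  250 → shelf 7 (new)  [load 250/260]
7 shelves opened.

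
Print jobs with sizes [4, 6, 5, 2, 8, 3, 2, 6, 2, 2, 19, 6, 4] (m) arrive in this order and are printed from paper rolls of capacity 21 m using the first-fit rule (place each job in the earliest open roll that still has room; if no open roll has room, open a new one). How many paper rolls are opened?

4

  4 → roll 1 (new)  [load 4/21]
  6 → roll 1  [load 10/21]
  5 → roll 1  [load 15/21]
  2 → roll 1  [load 17/21]
  8 → roll 2 (new)  [load 8/21]
  3 → roll 1  [load 20/21]
  2 → roll 2  [load 10/21]
  6 → roll 2  [load 16/21]
  2 → roll 2  [load 18/21]
  2 → roll 2  [load 20/21]
  19 → roll 3 (new)  [load 19/21]
  6 → roll 4 (new)  [load 6/21]
  4 → roll 4  [load 10/21]
4 paper rolls opened.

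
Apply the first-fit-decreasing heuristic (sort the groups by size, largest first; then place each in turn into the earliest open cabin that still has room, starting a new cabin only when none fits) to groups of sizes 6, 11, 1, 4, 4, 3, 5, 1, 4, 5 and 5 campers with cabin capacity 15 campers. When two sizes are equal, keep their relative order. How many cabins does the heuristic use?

4

Sorted descending: 11, 6, 5, 5, 5, 4, 4, 4, 3, 1, 1.
  11 → cabin 1 (new)  [load 11/15]
  6 → cabin 2 (new)  [load 6/15]
  5 → cabin 2  [load 11/15]
  5 → cabin 3 (new)  [load 5/15]
  5 → cabin 3  [load 10/15]
  4 → cabin 1  [load 15/15]
  4 → cabin 2  [load 15/15]
  4 → cabin 3  [load 14/15]
  3 → cabin 4 (new)  [load 3/15]
  1 → cabin 3  [load 15/15]
  1 → cabin 4  [load 4/15]
4 cabins opened.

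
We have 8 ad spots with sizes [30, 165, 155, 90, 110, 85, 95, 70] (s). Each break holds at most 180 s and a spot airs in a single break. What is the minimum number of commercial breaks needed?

5

Total = 165 + 155 + 110 + 95 + 90 + 85 + 70 + 30 = 800 s.
Lower bound: ⌈800/180⌉ = 5 commercial breaks.
A packing using 5 commercial breaks:
  break 1: 165 = 165
  break 2: 155 = 155
  break 3: 110 + 70 = 180
  break 4: 95 + 85 = 180
  break 5: 90 + 30 = 120
This matches the lower bound, so 5 is optimal.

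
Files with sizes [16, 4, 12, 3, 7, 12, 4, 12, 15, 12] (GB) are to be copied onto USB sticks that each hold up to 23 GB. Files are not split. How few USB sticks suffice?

Total = 16 + 15 + 12 + 12 + 12 + 12 + 7 + 4 + 4 + 3 = 97 GB.
Lower bound: ⌈97/23⌉ = 5 USB sticks.
Also, 6 files each exceed 23/2 GB, and no two of those can share a USB stick, so at least 6 USB sticks are needed.
A packing using 6 USB sticks:
  USB stick 1: 16 + 7 = 23
  USB stick 2: 15 + 4 + 4 = 23
  USB stick 3: 12 + 3 = 15
  USB stick 4: 12 = 12
  USB stick 5: 12 = 12
  USB stick 6: 12 = 12
This matches the lower bound, so 6 is optimal.

6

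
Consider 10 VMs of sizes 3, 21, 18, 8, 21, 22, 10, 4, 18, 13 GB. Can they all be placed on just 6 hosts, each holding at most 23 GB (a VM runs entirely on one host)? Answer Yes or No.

No

Total = 138 GB; ⌈138/23⌉ = 6.
The bound of 6 does not rule out 6, but exhaustive search shows no assignment into 6 hosts of capacity 23 GB exists — the minimum is 7.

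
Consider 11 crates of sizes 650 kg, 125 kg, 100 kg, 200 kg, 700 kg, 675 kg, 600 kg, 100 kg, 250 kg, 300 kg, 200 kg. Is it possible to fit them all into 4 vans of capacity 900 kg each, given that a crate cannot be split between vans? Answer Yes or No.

No

Total = 3900 kg; ⌈3900/900⌉ = 5.
At least 5 vans are required, but only 4 are allowed.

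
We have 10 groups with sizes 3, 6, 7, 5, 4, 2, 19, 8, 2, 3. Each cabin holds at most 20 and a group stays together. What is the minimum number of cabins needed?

3

Total = 19 + 8 + 7 + 6 + 5 + 4 + 3 + 3 + 2 + 2 = 59.
Lower bound: ⌈59/20⌉ = 3 cabins.
A packing using 3 cabins:
  cabin 1: 19 = 19
  cabin 2: 8 + 7 + 5 = 20
  cabin 3: 6 + 4 + 3 + 3 + 2 + 2 = 20
This matches the lower bound, so 3 is optimal.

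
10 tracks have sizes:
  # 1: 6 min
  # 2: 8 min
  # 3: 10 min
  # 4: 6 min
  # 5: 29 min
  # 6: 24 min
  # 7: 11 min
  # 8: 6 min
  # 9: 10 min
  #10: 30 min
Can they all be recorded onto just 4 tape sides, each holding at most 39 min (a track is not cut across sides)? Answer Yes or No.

Yes

A valid assignment using 4 tape sides:
  side 1: 30 + 8 = 38
  side 2: 29 + 10 = 39
  side 3: 24 + 11 = 35
  side 4: 10 + 6 + 6 + 6 = 28
Every load is within 39 min, so 4 tape sides suffice.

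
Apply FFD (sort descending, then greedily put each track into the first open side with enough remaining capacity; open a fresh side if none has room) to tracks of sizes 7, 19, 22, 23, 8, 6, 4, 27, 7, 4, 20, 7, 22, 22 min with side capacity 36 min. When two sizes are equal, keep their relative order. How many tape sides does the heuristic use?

7

Sorted descending: 27, 23, 22, 22, 22, 20, 19, 8, 7, 7, 7, 6, 4, 4.
  27 → side 1 (new)  [load 27/36]
  23 → side 2 (new)  [load 23/36]
  22 → side 3 (new)  [load 22/36]
  22 → side 4 (new)  [load 22/36]
  22 → side 5 (new)  [load 22/36]
  20 → side 6 (new)  [load 20/36]
  19 → side 7 (new)  [load 19/36]
  8 → side 1  [load 35/36]
  7 → side 2  [load 30/36]
  7 → side 3  [load 29/36]
  7 → side 3  [load 36/36]
  6 → side 2  [load 36/36]
  4 → side 4  [load 26/36]
  4 → side 4  [load 30/36]
7 tape sides opened.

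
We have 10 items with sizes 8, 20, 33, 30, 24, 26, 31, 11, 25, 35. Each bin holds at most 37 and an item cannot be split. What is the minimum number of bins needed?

Total = 35 + 33 + 31 + 30 + 26 + 25 + 24 + 20 + 11 + 8 = 243.
Lower bound: ⌈243/37⌉ = 7 bins.
Also, 8 items each exceed 37/2, and no two of those can share a bin, so at least 8 bins are needed.
A packing using 8 bins:
  bin 1: 35 = 35
  bin 2: 33 = 33
  bin 3: 31 = 31
  bin 4: 30 = 30
  bin 5: 26 + 11 = 37
  bin 6: 25 + 8 = 33
  bin 7: 24 = 24
  bin 8: 20 = 20
This matches the lower bound, so 8 is optimal.

8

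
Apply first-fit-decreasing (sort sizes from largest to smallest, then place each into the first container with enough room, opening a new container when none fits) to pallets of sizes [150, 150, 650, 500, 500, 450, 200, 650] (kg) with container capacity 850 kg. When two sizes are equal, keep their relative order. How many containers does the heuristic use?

Sorted descending: 650, 650, 500, 500, 450, 200, 150, 150.
  650 → container 1 (new)  [load 650/850]
  650 → container 2 (new)  [load 650/850]
  500 → container 3 (new)  [load 500/850]
  500 → container 4 (new)  [load 500/850]
  450 → container 5 (new)  [load 450/850]
  200 → container 1  [load 850/850]
  150 → container 2  [load 800/850]
  150 → container 3  [load 650/850]
5 containers opened.

5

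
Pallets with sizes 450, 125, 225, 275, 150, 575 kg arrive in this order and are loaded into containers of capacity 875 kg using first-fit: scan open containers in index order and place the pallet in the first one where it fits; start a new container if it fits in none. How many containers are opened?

3

  450 → container 1 (new)  [load 450/875]
  125 → container 1  [load 575/875]
  225 → container 1  [load 800/875]
  275 → container 2 (new)  [load 275/875]
  150 → container 2  [load 425/875]
  575 → container 3 (new)  [load 575/875]
3 containers opened.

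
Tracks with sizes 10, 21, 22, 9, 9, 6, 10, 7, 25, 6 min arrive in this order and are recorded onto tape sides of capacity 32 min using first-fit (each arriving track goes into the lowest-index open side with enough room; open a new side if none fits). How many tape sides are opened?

  10 → side 1 (new)  [load 10/32]
  21 → side 1  [load 31/32]
  22 → side 2 (new)  [load 22/32]
  9 → side 2  [load 31/32]
  9 → side 3 (new)  [load 9/32]
  6 → side 3  [load 15/32]
  10 → side 3  [load 25/32]
  7 → side 3  [load 32/32]
  25 → side 4 (new)  [load 25/32]
  6 → side 4  [load 31/32]
4 tape sides opened.

4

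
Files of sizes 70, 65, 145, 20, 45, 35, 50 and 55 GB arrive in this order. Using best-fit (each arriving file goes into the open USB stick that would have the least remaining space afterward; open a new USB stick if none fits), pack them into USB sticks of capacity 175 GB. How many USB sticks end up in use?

  70 → USB stick 1 (new)  [load 70/175]
  65 → USB stick 1  [load 135/175]
  145 → USB stick 2 (new)  [load 145/175]
  20 → USB stick 2  [load 165/175]
  45 → USB stick 3 (new)  [load 45/175]
  35 → USB stick 1  [load 170/175]
  50 → USB stick 3  [load 95/175]
  55 → USB stick 3  [load 150/175]
3 USB sticks opened.

3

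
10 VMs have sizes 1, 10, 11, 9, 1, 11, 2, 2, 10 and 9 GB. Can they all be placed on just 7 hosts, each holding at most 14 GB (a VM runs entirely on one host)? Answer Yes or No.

A valid assignment using 6 hosts:
  host 1: 11 + 2 + 1 = 14
  host 2: 11 + 2 + 1 = 14
  host 3: 10 = 10
  host 4: 10 = 10
  host 5: 9 = 9
  host 6: 9 = 9
That uses only 6 ≤ 7, so 7 hosts are enough.

Yes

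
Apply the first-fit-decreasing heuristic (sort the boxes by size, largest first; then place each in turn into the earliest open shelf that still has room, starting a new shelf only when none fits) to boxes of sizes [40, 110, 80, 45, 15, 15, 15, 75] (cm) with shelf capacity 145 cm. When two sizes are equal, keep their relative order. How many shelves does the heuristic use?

3

Sorted descending: 110, 80, 75, 45, 40, 15, 15, 15.
  110 → shelf 1 (new)  [load 110/145]
  80 → shelf 2 (new)  [load 80/145]
  75 → shelf 3 (new)  [load 75/145]
  45 → shelf 2  [load 125/145]
  40 → shelf 3  [load 115/145]
  15 → shelf 1  [load 125/145]
  15 → shelf 1  [load 140/145]
  15 → shelf 2  [load 140/145]
3 shelves opened.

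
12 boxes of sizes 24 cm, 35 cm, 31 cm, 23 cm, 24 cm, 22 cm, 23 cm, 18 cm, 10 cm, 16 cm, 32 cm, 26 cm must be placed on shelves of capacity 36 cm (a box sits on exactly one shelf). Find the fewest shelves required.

Total = 35 + 32 + 31 + 26 + 24 + 24 + 23 + 23 + 22 + 18 + 16 + 10 = 284 cm.
Lower bound: ⌈284/36⌉ = 8 shelves.
Also, 9 boxes each exceed 18 cm, and no two of those can share a shelf, so at least 9 shelves are needed.
A packing using 10 shelves:
  shelf 1: 35 = 35
  shelf 2: 32 = 32
  shelf 3: 31 = 31
  shelf 4: 26 + 10 = 36
  shelf 5: 24 = 24
  shelf 6: 24 = 24
  shelf 7: 23 = 23
  shelf 8: 23 = 23
  shelf 9: 22 = 22
  shelf 10: 18 + 16 = 34
No arrangement into 9 shelves stays within capacity, so 10 is optimal.

10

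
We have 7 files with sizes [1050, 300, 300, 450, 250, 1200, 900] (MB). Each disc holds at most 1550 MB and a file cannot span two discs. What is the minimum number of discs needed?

Total = 1200 + 1050 + 900 + 450 + 300 + 300 + 250 = 4450 MB.
Lower bound: ⌈4450/1550⌉ = 3 discs.
A packing using 3 discs:
  disc 1: 1200 + 300 = 1500
  disc 2: 1050 + 450 = 1500
  disc 3: 900 + 300 + 250 = 1450
This matches the lower bound, so 3 is optimal.

3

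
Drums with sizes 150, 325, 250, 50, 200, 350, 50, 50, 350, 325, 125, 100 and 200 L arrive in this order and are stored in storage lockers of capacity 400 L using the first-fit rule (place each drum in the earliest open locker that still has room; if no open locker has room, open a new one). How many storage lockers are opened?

  150 → locker 1 (new)  [load 150/400]
  325 → locker 2 (new)  [load 325/400]
  250 → locker 1  [load 400/400]
  50 → locker 2  [load 375/400]
  200 → locker 3 (new)  [load 200/400]
  350 → locker 4 (new)  [load 350/400]
  50 → locker 3  [load 250/400]
  50 → locker 3  [load 300/400]
  350 → locker 5 (new)  [load 350/400]
  325 → locker 6 (new)  [load 325/400]
  125 → locker 7 (new)  [load 125/400]
  100 → locker 3  [load 400/400]
  200 → locker 7  [load 325/400]
7 storage lockers opened.

7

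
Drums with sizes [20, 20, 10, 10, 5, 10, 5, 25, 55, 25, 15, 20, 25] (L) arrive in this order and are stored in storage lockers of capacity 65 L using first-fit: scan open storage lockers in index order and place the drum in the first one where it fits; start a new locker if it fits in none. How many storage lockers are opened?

4

  20 → locker 1 (new)  [load 20/65]
  20 → locker 1  [load 40/65]
  10 → locker 1  [load 50/65]
  10 → locker 1  [load 60/65]
  5 → locker 1  [load 65/65]
  10 → locker 2 (new)  [load 10/65]
  5 → locker 2  [load 15/65]
  25 → locker 2  [load 40/65]
  55 → locker 3 (new)  [load 55/65]
  25 → locker 2  [load 65/65]
  15 → locker 4 (new)  [load 15/65]
  20 → locker 4  [load 35/65]
  25 → locker 4  [load 60/65]
4 storage lockers opened.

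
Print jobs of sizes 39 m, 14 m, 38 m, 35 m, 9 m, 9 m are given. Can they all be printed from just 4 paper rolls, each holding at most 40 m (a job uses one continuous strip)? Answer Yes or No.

Yes

A valid assignment using 4 paper rolls:
  roll 1: 39 = 39
  roll 2: 38 = 38
  roll 3: 35 = 35
  roll 4: 14 + 9 + 9 = 32
Every load is within 40 m, so 4 paper rolls suffice.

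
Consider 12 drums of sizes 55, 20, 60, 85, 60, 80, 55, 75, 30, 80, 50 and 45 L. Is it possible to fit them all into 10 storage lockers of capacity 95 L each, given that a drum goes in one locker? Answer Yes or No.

A valid assignment using 9 storage lockers:
  locker 1: 85 = 85
  locker 2: 80 = 80
  locker 3: 80 = 80
  locker 4: 75 + 20 = 95
  locker 5: 60 + 30 = 90
  locker 6: 60 = 60
  locker 7: 55 = 55
  locker 8: 55 = 55
  locker 9: 50 + 45 = 95
That uses only 9 ≤ 10, so 10 storage lockers are enough.

Yes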